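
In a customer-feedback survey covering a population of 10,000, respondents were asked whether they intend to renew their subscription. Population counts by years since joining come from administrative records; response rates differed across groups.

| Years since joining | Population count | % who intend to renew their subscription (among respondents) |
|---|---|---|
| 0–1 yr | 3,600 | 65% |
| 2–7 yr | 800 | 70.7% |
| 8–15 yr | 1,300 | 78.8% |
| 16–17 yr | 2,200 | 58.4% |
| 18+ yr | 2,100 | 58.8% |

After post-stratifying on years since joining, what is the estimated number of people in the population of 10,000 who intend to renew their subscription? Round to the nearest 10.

Apply each group's respondent rate to its population count:
  0–1 yr: 3,600 × 65% = 2340
  2–7 yr: 800 × 70.7% = 565.6
  8–15 yr: 1,300 × 78.8% = 1024.4
  16–17 yr: 2,200 × 58.4% = 1284.8
  18+ yr: 2,100 × 58.8% = 1234.8
Estimated total = 6449.6 → 6,450.

6,450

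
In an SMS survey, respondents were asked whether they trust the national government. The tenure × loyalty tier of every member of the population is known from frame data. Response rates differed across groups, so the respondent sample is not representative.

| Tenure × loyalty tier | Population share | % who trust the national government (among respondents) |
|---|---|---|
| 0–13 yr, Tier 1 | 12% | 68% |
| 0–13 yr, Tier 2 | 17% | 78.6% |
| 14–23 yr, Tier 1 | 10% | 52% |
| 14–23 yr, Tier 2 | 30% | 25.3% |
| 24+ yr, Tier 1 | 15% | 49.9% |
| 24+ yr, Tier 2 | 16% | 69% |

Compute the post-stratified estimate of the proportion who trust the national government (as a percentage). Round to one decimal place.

52.8%

Each cell contributes population-share × respondent value:
  0–13 yr, Tier 1: 0.12 × 68 = 8.16
  0–13 yr, Tier 2: 0.17 × 78.6 = 13.362
  14–23 yr, Tier 1: 0.1 × 52 = 5.2
  14–23 yr, Tier 2: 0.3 × 25.3 = 7.59
  24+ yr, Tier 1: 0.15 × 49.9 = 7.485
  24+ yr, Tier 2: 0.16 × 69 = 11.04
Post-stratified estimate = 52.837 → 52.8%.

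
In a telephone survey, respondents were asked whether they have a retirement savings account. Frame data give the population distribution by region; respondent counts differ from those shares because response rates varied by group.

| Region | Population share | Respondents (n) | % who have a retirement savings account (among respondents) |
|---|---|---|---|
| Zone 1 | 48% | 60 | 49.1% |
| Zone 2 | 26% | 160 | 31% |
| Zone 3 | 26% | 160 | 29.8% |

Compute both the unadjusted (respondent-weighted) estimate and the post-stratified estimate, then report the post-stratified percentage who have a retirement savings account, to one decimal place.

39.4%

Naive respondent-only estimate (weights = respondent counts):
  (60/380)×49.1 + (160/380)×31 + (160/380)×29.8 = 33.3526%
Post-stratifying to population shares instead:
  0.48×49.1 + 0.26×31 + 0.26×29.8 = 39.376%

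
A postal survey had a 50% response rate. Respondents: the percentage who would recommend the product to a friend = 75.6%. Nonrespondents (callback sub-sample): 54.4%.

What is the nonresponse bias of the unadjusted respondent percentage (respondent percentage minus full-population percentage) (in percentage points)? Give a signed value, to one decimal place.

Nonresponse fraction = 1 − 0.5 = 0.5.
Bias = (nonresponse fraction) × (respondent percentage − nonrespondent percentage)
     = 0.5 × (75.6 − 54.4) = 0.5 × 21.2 = 10.6.

+10.6 percentage points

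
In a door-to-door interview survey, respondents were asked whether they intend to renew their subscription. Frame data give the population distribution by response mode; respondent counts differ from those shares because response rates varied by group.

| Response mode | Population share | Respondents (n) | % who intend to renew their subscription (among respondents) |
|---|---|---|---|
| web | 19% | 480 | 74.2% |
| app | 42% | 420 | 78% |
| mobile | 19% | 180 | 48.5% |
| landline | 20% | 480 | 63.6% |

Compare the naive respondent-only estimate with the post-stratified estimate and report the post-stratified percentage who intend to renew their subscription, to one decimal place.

68.8%

Naive respondent-only estimate (weights = respondent counts):
  (480/1560)×74.2 + (420/1560)×78 + (180/1560)×48.5 + (480/1560)×63.6 = 68.9962%
Reweighting by population response mode shares:
  0.19×74.2 + 0.42×78 + 0.19×48.5 + 0.2×63.6 = 68.793%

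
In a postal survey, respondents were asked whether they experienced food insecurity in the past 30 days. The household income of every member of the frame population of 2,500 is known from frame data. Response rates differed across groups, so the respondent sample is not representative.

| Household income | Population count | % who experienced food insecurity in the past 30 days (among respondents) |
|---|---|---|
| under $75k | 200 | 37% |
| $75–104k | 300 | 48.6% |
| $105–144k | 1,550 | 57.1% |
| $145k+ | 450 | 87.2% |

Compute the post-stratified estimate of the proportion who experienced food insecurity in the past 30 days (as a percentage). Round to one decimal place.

59.9%

Reweight to the known household income distribution:
  under $75k: (200/2,500) × 37 = 2.96
  $75–104k: (300/2,500) × 48.6 = 5.832
  $105–144k: (1,550/2,500) × 57.1 = 35.402
  $145k+: (450/2,500) × 87.2 = 15.696
Post-stratified estimate = 59.89 → 59.9%.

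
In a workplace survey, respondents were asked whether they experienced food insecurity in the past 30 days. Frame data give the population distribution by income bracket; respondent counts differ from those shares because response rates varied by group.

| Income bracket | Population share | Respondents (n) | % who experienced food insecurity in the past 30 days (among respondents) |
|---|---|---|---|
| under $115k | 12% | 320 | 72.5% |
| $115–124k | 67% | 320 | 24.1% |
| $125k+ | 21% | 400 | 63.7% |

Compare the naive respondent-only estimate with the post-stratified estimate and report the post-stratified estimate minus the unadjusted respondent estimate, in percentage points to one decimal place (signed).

Without adjustment, the pooled respondent share is:
  (320/1040)×72.5 + (320/1040)×24.1 + (400/1040)×63.7 = 54.2231%
Post-stratified estimate weights by population shares:
  0.12×72.5 + 0.67×24.1 + 0.21×63.7 = 38.224%
Difference = 38.224 − 54.2231 = -15.9991 pp.

-16.0 percentage points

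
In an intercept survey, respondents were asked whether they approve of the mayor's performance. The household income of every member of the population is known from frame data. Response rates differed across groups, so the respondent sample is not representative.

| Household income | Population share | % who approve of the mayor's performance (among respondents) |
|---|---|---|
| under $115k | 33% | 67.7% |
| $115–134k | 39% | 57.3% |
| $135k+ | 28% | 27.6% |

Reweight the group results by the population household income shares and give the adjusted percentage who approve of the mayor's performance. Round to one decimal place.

Post-stratification weights by population share, not respondent share:
  under $115k: 0.33 × 67.7 = 22.341
  $115–134k: 0.39 × 57.3 = 22.347
  $135k+: 0.28 × 27.6 = 7.728
Post-stratified estimate = 52.416 → 52.4%.

52.4%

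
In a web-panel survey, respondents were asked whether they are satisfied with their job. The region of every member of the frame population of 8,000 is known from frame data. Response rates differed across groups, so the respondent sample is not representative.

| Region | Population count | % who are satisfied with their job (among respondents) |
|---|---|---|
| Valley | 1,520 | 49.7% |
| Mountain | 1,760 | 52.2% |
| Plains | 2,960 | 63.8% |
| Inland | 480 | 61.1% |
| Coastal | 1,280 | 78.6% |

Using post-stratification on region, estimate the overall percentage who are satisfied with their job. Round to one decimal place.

Reweight to the known region distribution:
  Valley: (1,520/8,000) × 49.7 = 9.443
  Mountain: (1,760/8,000) × 52.2 = 11.484
  Plains: (2,960/8,000) × 63.8 = 23.606
  Inland: (480/8,000) × 61.1 = 3.666
  Coastal: (1,280/8,000) × 78.6 = 12.576
Post-stratified estimate = 60.775 → 60.8%.

60.8%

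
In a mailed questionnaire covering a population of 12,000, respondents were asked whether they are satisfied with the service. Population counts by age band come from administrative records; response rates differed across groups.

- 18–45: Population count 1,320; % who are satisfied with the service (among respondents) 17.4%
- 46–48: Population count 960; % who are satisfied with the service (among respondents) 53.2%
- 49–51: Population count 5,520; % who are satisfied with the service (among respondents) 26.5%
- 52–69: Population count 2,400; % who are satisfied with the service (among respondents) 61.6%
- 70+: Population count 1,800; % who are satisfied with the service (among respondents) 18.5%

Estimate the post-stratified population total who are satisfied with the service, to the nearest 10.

4,010

Each cell contributes its population count × the respondent rate:
  18–45: 1,320 × 17.4% = 229.68
  46–48: 960 × 53.2% = 510.72
  49–51: 5,520 × 26.5% = 1462.8
  52–69: 2,400 × 61.6% = 1478.4
  70+: 1,800 × 18.5% = 333
Estimated total = 4014.6 → 4,010.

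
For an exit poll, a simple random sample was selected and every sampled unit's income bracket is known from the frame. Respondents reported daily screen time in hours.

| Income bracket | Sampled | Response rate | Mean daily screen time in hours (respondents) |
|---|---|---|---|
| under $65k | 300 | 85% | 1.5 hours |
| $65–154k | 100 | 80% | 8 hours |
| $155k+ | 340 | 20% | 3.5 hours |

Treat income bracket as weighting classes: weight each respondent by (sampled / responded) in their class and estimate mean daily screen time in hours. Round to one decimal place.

3.3

With weight = n_sampled/n_responded per class, the weighted class total is n_sampled:
  under $65k: 300 × 1.5 = 450
  $65–154k: 100 × 8 = 800
  $155k+: 340 × 3.5 = 1190
Adjusted estimate = 2440 / 740 = 3.2973 → 3.3.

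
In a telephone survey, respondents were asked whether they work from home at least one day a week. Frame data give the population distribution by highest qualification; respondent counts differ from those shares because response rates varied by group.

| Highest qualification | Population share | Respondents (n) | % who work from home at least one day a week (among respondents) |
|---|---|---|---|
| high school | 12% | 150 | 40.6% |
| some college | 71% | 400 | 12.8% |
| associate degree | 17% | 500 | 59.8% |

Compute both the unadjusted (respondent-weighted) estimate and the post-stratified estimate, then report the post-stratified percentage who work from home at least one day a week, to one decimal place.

24.1%

Unadjusted (pooled respondent) estimate weights by respondent counts:
  (150/1050)×40.6 + (400/1050)×12.8 + (500/1050)×59.8 = 39.1524%
Post-stratified estimate weights by population shares:
  0.12×40.6 + 0.71×12.8 + 0.17×59.8 = 24.126%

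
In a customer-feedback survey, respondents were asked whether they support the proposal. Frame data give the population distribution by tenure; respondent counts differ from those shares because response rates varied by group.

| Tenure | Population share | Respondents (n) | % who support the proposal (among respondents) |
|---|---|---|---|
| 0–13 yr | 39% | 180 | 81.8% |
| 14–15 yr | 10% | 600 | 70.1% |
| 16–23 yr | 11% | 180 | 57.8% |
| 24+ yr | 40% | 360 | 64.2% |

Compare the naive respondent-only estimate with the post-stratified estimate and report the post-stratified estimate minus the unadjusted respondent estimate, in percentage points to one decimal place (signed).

+2.5 percentage points

Naive respondent-only estimate (weights = respondent counts):
  (180/1320)×81.8 + (600/1320)×70.1 + (180/1320)×57.8 + (360/1320)×64.2 = 68.4091%
Post-stratified estimate weights by population shares:
  0.39×81.8 + 0.1×70.1 + 0.11×57.8 + 0.4×64.2 = 70.95%
Difference = 70.95 − 68.4091 = 2.5409 pp.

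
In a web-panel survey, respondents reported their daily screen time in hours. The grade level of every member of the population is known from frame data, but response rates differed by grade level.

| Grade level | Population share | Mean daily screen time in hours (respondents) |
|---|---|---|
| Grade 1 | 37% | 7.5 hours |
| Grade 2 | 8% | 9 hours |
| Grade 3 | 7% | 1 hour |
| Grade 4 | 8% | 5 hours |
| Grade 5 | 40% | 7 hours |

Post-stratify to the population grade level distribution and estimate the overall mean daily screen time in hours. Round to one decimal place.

6.8

Post-stratification weights by population share, not respondent share:
  Grade 1: 0.37 × 7.5 = 2.775
  Grade 2: 0.08 × 9 = 0.72
  Grade 3: 0.07 × 1 = 0.07
  Grade 4: 0.08 × 5 = 0.4
  Grade 5: 0.4 × 7 = 2.8
Post-stratified estimate = 6.765 → 6.8.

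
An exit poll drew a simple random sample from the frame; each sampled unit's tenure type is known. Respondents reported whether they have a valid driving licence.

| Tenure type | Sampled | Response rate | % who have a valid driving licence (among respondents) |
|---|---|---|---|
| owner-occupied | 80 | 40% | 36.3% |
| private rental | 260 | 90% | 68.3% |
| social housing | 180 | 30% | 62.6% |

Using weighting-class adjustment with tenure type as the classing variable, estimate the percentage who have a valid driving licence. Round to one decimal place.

61.4%

With weight = n_sampled/n_responded per class, the weighted class total is n_sampled:
  owner-occupied: 80 × 36.3 = 2904
  private rental: 260 × 68.3 = 17,758
  social housing: 180 × 62.6 = 11,268
Adjusted estimate = 31,930 / 520 = 61.4038 → 61.4%.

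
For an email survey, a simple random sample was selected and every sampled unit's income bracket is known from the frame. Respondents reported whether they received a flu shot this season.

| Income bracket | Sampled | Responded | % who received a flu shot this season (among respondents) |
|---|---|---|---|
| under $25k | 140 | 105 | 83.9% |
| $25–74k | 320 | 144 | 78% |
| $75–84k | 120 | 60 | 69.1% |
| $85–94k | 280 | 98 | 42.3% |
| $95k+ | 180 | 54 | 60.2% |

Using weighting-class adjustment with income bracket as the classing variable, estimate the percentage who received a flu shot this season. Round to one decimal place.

65.1%

Class response rates: under $25k 105/140 = 75%, $25–74k 144/320 = 45%, $75–84k 60/120 = 50%, $85–94k 98/280 = 35%, $95k+ 54/180 = 30%.
Each respondent's weight = sampled/responded in their class; summing within a class gives n_sampled, so:
  under $25k: 140 × 83.9 = 11,746
  $25–74k: 320 × 78 = 24,960
  $75–84k: 120 × 69.1 = 8292
  $85–94k: 280 × 42.3 = 11,844
  $95k+: 180 × 60.2 = 10,836
Adjusted estimate = 67,678 / 1,040 = 65.075 → 65.1%.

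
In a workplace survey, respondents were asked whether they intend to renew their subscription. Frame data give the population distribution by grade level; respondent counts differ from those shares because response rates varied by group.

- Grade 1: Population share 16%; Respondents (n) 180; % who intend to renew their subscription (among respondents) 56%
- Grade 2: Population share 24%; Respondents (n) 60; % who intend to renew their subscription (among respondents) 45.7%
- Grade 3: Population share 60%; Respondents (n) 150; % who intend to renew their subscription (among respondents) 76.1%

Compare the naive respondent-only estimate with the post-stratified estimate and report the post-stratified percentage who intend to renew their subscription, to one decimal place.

Naive respondent-only estimate (weights = respondent counts):
  (180/390)×56 + (60/390)×45.7 + (150/390)×76.1 = 62.1462%
Post-stratifying to population shares instead:
  0.16×56 + 0.24×45.7 + 0.6×76.1 = 65.588%

65.6%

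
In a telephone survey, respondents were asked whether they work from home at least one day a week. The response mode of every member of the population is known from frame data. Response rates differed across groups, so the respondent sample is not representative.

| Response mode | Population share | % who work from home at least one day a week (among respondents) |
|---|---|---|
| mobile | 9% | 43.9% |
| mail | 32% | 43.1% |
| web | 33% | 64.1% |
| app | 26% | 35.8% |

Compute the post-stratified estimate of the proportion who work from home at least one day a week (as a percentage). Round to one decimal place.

Each cell contributes population-share × respondent value:
  mobile: 0.09 × 43.9 = 3.951
  mail: 0.32 × 43.1 = 13.792
  web: 0.33 × 64.1 = 21.153
  app: 0.26 × 35.8 = 9.308
Post-stratified estimate = 48.204 → 48.2%.

48.2%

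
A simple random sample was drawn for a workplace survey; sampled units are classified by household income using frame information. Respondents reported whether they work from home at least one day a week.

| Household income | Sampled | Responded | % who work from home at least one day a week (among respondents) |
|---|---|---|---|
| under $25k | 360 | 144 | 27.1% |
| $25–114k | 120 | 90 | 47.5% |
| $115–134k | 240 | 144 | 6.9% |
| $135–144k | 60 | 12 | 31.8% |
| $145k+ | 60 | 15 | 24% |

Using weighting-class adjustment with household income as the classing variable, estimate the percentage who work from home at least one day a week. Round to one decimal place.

Class response rates: under $25k 144/360 = 40%, $25–114k 90/120 = 75%, $115–134k 144/240 = 60%, $135–144k 12/60 = 20%, $145k+ 15/60 = 25%.
Weighting each respondent by the inverse class response rate inflates each class back to its sampled size, so the class weight is n_sampled:
  under $25k: 360 × 27.1 = 9756
  $25–114k: 120 × 47.5 = 5700
  $115–134k: 240 × 6.9 = 1656
  $135–144k: 60 × 31.8 = 1908
  $145k+: 60 × 24 = 1440
Adjusted estimate = 20,460 / 840 = 24.3571 → 24.4%.

24.4%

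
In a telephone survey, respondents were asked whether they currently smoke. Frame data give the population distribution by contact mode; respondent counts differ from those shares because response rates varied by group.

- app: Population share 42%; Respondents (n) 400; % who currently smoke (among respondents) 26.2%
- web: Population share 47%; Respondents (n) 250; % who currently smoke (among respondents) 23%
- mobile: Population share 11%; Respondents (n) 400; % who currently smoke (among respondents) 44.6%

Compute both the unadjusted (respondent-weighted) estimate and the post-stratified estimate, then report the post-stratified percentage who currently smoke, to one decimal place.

26.7%

Naive respondent-only estimate (weights = respondent counts):
  (400/1050)×26.2 + (250/1050)×23 + (400/1050)×44.6 = 32.4476%
Post-stratifying to population shares instead:
  0.42×26.2 + 0.47×23 + 0.11×44.6 = 26.72%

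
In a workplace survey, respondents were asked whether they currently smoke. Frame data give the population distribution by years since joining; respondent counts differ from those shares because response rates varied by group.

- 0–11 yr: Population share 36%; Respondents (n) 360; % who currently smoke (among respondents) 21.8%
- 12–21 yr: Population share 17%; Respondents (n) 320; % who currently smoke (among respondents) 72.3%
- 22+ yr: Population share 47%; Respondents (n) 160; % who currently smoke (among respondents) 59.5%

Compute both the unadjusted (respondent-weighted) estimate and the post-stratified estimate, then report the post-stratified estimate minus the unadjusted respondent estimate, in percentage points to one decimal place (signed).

-0.1 percentage points

Naive respondent-only estimate (weights = respondent counts):
  (360/840)×21.8 + (320/840)×72.3 + (160/840)×59.5 = 48.219%
Post-stratified estimate weights by population shares:
  0.36×21.8 + 0.17×72.3 + 0.47×59.5 = 48.104%
Difference = 48.104 − 48.219 = -0.115 pp.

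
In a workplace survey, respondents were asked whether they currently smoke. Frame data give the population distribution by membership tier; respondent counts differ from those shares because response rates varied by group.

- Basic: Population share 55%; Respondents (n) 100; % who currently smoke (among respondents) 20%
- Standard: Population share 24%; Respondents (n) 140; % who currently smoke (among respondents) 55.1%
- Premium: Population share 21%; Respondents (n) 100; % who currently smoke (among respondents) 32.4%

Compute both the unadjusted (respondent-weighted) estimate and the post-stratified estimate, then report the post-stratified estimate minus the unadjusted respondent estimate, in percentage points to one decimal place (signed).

Naive respondent-only estimate (weights = respondent counts):
  (100/340)×20 + (140/340)×55.1 + (100/340)×32.4 = 38.1%
Reweighting by population membership tier shares:
  0.55×20 + 0.24×55.1 + 0.21×32.4 = 31.028%
Difference = 31.028 − 38.1 = -7.072 pp.

-7.1 percentage points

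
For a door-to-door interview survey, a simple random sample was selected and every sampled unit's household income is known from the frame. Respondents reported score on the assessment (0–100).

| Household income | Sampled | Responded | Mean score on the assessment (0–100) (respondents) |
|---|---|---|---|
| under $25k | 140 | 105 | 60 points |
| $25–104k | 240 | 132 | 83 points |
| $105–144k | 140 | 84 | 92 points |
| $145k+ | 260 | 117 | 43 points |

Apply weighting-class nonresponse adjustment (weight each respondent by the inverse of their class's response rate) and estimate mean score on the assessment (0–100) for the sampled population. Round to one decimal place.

67.2

Class response rates: under $25k 105/140 = 75%, $25–104k 132/240 = 55%, $105–144k 84/140 = 60%, $145k+ 117/260 = 45%.
With weight = n_sampled/n_responded per class, the weighted class total is n_sampled:
  under $25k: 140 × 60 = 8400
  $25–104k: 240 × 83 = 19,920
  $105–144k: 140 × 92 = 12,880
  $145k+: 260 × 43 = 11,180
Adjusted estimate = 52,380 / 780 = 67.1538 → 67.2.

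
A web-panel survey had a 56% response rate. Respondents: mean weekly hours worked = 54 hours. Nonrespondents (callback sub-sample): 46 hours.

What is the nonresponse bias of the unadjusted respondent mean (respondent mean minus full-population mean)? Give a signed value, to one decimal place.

Nonresponse fraction = 1 − 0.56 = 0.44.
Bias = (nonresponse fraction) × (respondent mean − nonrespondent mean)
     = 0.44 × (54 − 46) = 0.44 × 8 = 3.52.

+3.5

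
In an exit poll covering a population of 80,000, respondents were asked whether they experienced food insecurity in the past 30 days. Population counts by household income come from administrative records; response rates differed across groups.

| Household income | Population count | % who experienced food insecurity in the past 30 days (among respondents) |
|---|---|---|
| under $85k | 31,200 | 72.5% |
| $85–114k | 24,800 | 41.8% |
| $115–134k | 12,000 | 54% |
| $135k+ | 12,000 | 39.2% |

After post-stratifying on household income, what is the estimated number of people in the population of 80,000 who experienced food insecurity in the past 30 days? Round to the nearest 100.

Estimated count per cell = population count × respondent percentage:
  under $85k: 31,200 × 72.5% = 22,620
  $85–114k: 24,800 × 41.8% = 10366.4
  $115–134k: 12,000 × 54% = 6480
  $135k+: 12,000 × 39.2% = 4704
Estimated total = 44170.4 → 44,200.

44,200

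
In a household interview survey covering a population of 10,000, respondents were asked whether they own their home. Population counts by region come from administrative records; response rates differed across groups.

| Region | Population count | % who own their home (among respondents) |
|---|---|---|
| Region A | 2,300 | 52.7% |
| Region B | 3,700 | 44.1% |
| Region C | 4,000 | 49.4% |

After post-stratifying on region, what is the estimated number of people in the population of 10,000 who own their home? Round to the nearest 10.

Apply each group's respondent rate to its population count:
  Region A: 2,300 × 52.7% = 1212.1
  Region B: 3,700 × 44.1% = 1631.7
  Region C: 4,000 × 49.4% = 1976
Estimated total = 4819.8 → 4,820.

4,820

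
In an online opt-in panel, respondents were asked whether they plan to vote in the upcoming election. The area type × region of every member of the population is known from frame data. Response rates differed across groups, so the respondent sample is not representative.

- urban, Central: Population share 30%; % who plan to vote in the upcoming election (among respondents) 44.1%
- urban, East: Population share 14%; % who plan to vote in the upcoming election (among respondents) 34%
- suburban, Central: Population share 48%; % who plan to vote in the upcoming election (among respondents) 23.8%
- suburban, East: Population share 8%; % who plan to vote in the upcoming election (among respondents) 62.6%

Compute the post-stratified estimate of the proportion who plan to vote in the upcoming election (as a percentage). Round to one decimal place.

Post-stratification weights by population share, not respondent share:
  urban, Central: 0.3 × 44.1 = 13.23
  urban, East: 0.14 × 34 = 4.76
  suburban, Central: 0.48 × 23.8 = 11.424
  suburban, East: 0.08 × 62.6 = 5.008
Post-stratified estimate = 34.422 → 34.4%.

34.4%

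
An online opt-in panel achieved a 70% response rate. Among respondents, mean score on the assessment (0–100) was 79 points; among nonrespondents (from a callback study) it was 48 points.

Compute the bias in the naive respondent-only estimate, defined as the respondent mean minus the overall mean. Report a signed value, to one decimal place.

Nonresponse fraction = 1 − 0.7 = 0.3.
Bias = (nonresponse fraction) × (respondent mean − nonrespondent mean)
     = 0.3 × (79 − 48) = 0.3 × 31 = 9.3.

+9.3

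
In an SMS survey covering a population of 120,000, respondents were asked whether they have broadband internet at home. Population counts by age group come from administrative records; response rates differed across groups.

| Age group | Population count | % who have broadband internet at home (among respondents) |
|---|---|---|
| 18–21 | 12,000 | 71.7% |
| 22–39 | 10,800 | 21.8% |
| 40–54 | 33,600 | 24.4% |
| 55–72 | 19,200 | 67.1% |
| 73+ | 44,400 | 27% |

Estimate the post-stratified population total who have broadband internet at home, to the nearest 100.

Each cell contributes its population count × the respondent rate:
  18–21: 12,000 × 71.7% = 8604
  22–39: 10,800 × 21.8% = 2354.4
  40–54: 33,600 × 24.4% = 8198.4
  55–72: 19,200 × 67.1% = 12883.2
  73+: 44,400 × 27% = 11,988
Estimated total = 44,028 → 44,000.

44,000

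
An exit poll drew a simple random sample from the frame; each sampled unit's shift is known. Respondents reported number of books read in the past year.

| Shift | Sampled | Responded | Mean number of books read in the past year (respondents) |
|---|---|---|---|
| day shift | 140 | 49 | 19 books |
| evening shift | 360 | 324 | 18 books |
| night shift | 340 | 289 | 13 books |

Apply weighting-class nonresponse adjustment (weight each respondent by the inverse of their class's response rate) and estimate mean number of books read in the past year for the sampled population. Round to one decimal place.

Response rates by class: day shift 49/140 = 35%, evening shift 324/360 = 90%, night shift 289/340 = 85%.
Inverse-response-rate weighting restores each class to its sampled count, so class totals weight by n_sampled:
  day shift: 140 × 19 = 2660
  evening shift: 360 × 18 = 6480
  night shift: 340 × 13 = 4420
Adjusted estimate = 13,560 / 840 = 16.1429 → 16.1.

16.1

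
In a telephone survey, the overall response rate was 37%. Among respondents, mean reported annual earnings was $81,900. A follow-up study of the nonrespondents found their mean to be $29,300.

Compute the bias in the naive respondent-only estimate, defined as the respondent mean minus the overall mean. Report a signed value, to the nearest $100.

Nonresponse fraction = 1 − 0.37 = 0.63.
Bias = (nonresponse fraction) × (respondent mean − nonrespondent mean)
     = 0.63 × (81,900 − 29,300) = 0.63 × 52,600 = 33,138.

+$33,100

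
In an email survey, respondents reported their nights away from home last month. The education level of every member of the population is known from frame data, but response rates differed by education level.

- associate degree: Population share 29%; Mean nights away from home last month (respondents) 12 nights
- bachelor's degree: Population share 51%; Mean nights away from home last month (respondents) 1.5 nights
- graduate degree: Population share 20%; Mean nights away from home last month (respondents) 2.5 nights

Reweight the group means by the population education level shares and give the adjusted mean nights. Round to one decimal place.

4.7

Each cell contributes population-share × respondent value:
  associate degree: 0.29 × 12 = 3.48
  bachelor's degree: 0.51 × 1.5 = 0.765
  graduate degree: 0.2 × 2.5 = 0.5
Post-stratified estimate = 4.745 → 4.7.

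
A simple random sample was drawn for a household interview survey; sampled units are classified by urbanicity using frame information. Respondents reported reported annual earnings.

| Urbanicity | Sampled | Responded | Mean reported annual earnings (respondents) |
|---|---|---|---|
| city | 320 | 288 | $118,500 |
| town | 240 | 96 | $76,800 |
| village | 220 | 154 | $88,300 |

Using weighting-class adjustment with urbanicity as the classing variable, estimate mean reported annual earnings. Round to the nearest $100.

$97,200

Response rates by class: city 288/320 = 90%, town 96/240 = 40%, village 154/220 = 70%.
Inverse-response-rate weighting restores each class to its sampled count, so class totals weight by n_sampled:
  city: 320 × 118,500 = 37,920,000
  town: 240 × 76,800 = 18,432,000
  village: 220 × 88,300 = 19,426,000
Adjusted estimate = 75,778,000 / 780 = 97151.3 → $97,200.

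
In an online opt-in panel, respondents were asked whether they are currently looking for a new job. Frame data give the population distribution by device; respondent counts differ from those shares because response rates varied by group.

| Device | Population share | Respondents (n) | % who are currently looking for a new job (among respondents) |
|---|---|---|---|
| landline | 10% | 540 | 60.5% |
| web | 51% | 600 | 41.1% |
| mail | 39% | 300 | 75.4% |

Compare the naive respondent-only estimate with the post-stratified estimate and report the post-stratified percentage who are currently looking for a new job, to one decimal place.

Without adjustment, the pooled respondent share is:
  (540/1440)×60.5 + (600/1440)×41.1 + (300/1440)×75.4 = 55.5208%
Post-stratifying to population shares instead:
  0.1×60.5 + 0.51×41.1 + 0.39×75.4 = 56.417%

56.4%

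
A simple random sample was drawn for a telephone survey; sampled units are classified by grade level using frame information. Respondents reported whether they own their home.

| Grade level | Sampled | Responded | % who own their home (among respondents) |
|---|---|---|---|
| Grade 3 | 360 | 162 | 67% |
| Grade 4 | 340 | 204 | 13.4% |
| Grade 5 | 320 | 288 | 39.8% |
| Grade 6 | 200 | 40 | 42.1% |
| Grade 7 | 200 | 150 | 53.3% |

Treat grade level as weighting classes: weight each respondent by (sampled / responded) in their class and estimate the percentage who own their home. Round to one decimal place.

Class response rates: Grade 3 162/360 = 45%, Grade 4 204/340 = 60%, Grade 5 288/320 = 90%, Grade 6 40/200 = 20%, Grade 7 150/200 = 75%.
Inverse-response-rate weighting restores each class to its sampled count, so class totals weight by n_sampled:
  Grade 3: 360 × 67 = 24,120
  Grade 4: 340 × 13.4 = 4556
  Grade 5: 320 × 39.8 = 12,736
  Grade 6: 200 × 42.1 = 8420
  Grade 7: 200 × 53.3 = 10,660
Adjusted estimate = 60,492 / 1,420 = 42.6 → 42.6%.

42.6%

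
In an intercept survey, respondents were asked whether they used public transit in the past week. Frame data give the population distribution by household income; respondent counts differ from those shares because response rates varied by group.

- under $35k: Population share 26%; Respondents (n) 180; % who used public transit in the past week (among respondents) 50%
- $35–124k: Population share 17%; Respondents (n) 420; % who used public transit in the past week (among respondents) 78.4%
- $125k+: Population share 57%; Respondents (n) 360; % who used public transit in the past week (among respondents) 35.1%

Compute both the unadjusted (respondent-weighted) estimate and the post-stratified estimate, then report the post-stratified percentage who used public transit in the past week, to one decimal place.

46.3%

Without adjustment, the pooled respondent share is:
  (180/960)×50 + (420/960)×78.4 + (360/960)×35.1 = 56.8375%
Reweighting by population household income shares:
  0.26×50 + 0.17×78.4 + 0.57×35.1 = 46.335%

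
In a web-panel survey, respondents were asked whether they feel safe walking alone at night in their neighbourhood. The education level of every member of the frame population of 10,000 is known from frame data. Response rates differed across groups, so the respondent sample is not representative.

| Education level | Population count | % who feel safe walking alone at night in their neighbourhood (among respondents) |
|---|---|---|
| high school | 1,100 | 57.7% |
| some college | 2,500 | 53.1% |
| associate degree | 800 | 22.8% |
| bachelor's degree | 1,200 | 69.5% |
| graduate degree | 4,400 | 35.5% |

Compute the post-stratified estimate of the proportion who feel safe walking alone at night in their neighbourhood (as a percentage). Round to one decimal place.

Weight each group's respondent value by its population share:
  high school: (1,100/10,000) × 57.7 = 6.347
  some college: (2,500/10,000) × 53.1 = 13.275
  associate degree: (800/10,000) × 22.8 = 1.824
  bachelor's degree: (1,200/10,000) × 69.5 = 8.34
  graduate degree: (4,400/10,000) × 35.5 = 15.62
Post-stratified estimate = 45.406 → 45.4%.

45.4%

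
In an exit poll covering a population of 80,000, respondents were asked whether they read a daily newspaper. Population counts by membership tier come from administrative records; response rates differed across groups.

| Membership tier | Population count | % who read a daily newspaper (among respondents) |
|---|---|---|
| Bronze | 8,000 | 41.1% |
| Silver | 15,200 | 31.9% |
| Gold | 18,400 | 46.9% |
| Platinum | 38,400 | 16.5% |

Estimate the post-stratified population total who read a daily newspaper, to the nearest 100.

Each cell contributes its population count × the respondent rate:
  Bronze: 8,000 × 41.1% = 3288
  Silver: 15,200 × 31.9% = 4848.8
  Gold: 18,400 × 46.9% = 8629.6
  Platinum: 38,400 × 16.5% = 6336
Estimated total = 23102.4 → 23,100.

23,100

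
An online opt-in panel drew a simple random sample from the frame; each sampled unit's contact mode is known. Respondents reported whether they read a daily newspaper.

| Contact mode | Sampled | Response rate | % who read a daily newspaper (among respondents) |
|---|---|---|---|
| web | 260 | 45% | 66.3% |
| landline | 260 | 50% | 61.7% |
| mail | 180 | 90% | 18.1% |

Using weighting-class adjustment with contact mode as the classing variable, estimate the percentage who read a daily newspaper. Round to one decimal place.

52.2%

Each respondent's weight = sampled/responded in their class; summing within a class gives n_sampled, so:
  web: 260 × 66.3 = 17,238
  landline: 260 × 61.7 = 16,042
  mail: 180 × 18.1 = 3258
Adjusted estimate = 36,538 / 700 = 52.1971 → 52.2%.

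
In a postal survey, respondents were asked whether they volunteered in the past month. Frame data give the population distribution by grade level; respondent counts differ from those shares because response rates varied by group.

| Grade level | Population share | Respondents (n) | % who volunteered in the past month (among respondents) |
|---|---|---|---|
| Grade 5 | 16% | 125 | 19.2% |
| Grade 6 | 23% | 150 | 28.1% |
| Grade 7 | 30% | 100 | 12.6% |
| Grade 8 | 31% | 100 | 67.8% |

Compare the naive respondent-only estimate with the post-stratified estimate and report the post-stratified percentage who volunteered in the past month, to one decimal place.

Naive respondent-only estimate (weights = respondent counts):
  (125/475)×19.2 + (150/475)×28.1 + (100/475)×12.6 + (100/475)×67.8 = 30.8526%
Post-stratified estimate weights by population shares:
  0.16×19.2 + 0.23×28.1 + 0.3×12.6 + 0.31×67.8 = 34.333%

34.3%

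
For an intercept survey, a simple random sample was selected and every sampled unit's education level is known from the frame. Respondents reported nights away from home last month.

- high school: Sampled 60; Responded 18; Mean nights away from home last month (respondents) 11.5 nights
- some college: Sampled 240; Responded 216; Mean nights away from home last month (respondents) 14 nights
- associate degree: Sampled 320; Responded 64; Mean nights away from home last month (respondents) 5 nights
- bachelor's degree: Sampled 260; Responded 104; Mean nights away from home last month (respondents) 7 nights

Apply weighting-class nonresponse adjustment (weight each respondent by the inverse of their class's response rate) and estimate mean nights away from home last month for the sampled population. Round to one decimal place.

Response rates by class: high school 18/60 = 30%, some college 216/240 = 90%, associate degree 64/320 = 20%, bachelor's degree 104/260 = 40%.
Each respondent's weight = sampled/responded in their class; summing within a class gives n_sampled, so:
  high school: 60 × 11.5 = 690
  some college: 240 × 14 = 3360
  associate degree: 320 × 5 = 1600
  bachelor's degree: 260 × 7 = 1820
Adjusted estimate = 7470 / 880 = 8.48864 → 8.5.

8.5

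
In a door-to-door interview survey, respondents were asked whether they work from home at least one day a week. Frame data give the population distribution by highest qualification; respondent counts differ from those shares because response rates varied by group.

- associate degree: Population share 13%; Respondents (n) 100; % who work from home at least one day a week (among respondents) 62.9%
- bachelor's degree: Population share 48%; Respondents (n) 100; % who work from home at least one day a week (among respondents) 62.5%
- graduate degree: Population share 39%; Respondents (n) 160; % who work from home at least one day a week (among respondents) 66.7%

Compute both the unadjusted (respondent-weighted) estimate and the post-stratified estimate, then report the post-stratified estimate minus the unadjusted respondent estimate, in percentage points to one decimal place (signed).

Unadjusted (pooled respondent) estimate weights by respondent counts:
  (100/360)×62.9 + (100/360)×62.5 + (160/360)×66.7 = 64.4778%
Post-stratifying to population shares instead:
  0.13×62.9 + 0.48×62.5 + 0.39×66.7 = 64.19%
Difference = 64.19 − 64.4778 = -0.2878 pp.

-0.3 percentage points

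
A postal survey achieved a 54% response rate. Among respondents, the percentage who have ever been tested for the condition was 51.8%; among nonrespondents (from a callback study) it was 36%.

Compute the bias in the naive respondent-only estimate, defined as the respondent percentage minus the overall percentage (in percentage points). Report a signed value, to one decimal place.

Nonresponse fraction = 1 − 0.54 = 0.46.
Bias = (nonresponse fraction) × (respondent percentage − nonrespondent percentage)
     = 0.46 × (51.8 − 36) = 0.46 × 15.8 = 7.268.

+7.3 percentage points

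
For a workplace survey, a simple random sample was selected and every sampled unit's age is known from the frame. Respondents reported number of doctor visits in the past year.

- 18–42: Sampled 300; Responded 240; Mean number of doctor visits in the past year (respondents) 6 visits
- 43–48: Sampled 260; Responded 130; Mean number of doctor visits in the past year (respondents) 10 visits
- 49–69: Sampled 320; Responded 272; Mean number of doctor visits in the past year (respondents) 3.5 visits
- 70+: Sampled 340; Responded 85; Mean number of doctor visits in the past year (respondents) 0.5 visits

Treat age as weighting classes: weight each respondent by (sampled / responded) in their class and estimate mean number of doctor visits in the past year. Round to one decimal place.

Class response rates: 18–42 240/300 = 80%, 43–48 130/260 = 50%, 49–69 272/320 = 85%, 70+ 85/340 = 25%.
Each respondent's weight = sampled/responded in their class; summing within a class gives n_sampled, so:
  18–42: 300 × 6 = 1800
  43–48: 260 × 10 = 2600
  49–69: 320 × 3.5 = 1120
  70+: 340 × 0.5 = 170
Adjusted estimate = 5690 / 1,220 = 4.66393 → 4.7.

4.7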